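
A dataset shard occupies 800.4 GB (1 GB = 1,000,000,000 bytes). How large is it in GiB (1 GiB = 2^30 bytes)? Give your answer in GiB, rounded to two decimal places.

800.4 GB × 1,000,000,000 bytes/GB = 800,400,000,000 bytes
1 GiB = 2^30 bytes = 1,073,741,824 bytes
800,400,000,000 / 1,073,741,824 = 745.43 GiB

745.43 GiB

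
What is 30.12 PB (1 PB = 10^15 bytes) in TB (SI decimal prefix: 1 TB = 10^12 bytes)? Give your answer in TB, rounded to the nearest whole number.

30,120 TB

30.12 PB = 30.12 × 10^15 bytes = 30,120,000,000,000,000 bytes
1 TB = 10^12 bytes = 1,000,000,000,000 bytes
30,120,000,000,000,000 / 1,000,000,000,000 = 30,120 TB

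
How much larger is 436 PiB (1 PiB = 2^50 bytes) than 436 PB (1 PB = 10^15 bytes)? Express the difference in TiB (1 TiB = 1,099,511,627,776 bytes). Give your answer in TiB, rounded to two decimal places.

436 PiB = 436 × 1,125,899,906,842,624 = 490,892,359,383,384,064 bytes
436 PB = 436 × 1,000,000,000,000,000 = 436,000,000,000,000,000 bytes
difference = 54,892,359,383,384,064 bytes
54,892,359,383,384,064 / 1,099,511,627,776 = 49,924.31 TiB

49,924.31 TiB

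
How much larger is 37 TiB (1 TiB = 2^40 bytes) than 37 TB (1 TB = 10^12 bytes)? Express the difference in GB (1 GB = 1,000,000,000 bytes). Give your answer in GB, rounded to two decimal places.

37 TiB = 37 × 1,099,511,627,776 = 40,681,930,227,712 bytes
37 TB = 37 × 1,000,000,000,000 = 37,000,000,000,000 bytes
difference = 3,681,930,227,712 bytes
3,681,930,227,712 / 1,000,000,000 = 3,681.93 GB

3,681.93 GB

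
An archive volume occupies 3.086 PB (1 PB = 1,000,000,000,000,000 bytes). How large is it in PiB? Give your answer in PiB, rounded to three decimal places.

2.741 PiB

3.086 PB = 3.086 × 10^15 bytes = 3,086,000,000,000,000 bytes
1 PiB = 2^50 bytes = 1,125,899,906,842,624 bytes
3,086,000,000,000,000 / 1,125,899,906,842,624 = 2.741 PiB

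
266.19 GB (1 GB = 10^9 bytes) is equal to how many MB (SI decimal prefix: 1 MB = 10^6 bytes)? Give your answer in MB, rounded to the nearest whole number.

266.19 GB × 1,000,000,000 bytes/GB = 266,190,000,000 bytes
1 MB = 10^6 bytes = 1,000,000 bytes
266,190,000,000 / 1,000,000 = 266,190 MB

266,190 MB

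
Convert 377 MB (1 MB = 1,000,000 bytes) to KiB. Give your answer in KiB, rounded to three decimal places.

377 MB = 377 × 10^6 bytes = 377,000,000 bytes
1 KiB = 1,024 bytes
377,000,000 / 1,024 = 368,164.063 KiB

368,164.063 KiB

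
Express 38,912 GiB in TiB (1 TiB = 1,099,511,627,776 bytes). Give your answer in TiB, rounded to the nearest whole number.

38 TiB

38,912 GiB = 38,912 × 2^30 bytes = 41,781,441,855,488 bytes
1 TiB = 2^40 bytes = 1,099,511,627,776 bytes
41,781,441,855,488 / 1,099,511,627,776 = 38 TiB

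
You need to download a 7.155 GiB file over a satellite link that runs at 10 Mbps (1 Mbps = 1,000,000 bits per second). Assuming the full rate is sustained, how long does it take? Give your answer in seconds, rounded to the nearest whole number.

6,146 seconds

7.155 GiB = 7,682,622,750.72 bytes = 61,460,982,005.76 bits
10 Mbps = 10,000,000 bits/s
time = 61,460,982,005.76 / 10,000,000 = 6,146 s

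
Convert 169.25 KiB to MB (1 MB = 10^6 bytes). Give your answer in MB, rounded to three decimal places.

0.173 MB

169.25 KiB = 169.25 × 2^10 bytes = 173,312 bytes
1 MB = 1,000,000 bytes
173,312 / 1,000,000 = 0.173 MB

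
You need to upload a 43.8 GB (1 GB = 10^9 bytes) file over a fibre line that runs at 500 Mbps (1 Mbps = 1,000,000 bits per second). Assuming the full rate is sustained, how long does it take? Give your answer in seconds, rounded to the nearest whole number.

43.8 GB = 43,800,000,000 bytes = 350,400,000,000 bits
500 Mbps = 500,000,000 bits/s
time = 350,400,000,000 / 500,000,000 = 701 s

701 seconds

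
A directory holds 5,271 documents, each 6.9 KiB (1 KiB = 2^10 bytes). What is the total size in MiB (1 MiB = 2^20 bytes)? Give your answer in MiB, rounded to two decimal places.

Total = 5,271 × 6.9 KiB = 36369.9 KiB
= 36369.9 × 1,024 bytes = 37,242,777.6 bytes
1 MiB = 1,048,576 bytes
37,242,777.6 / 1,048,576 = 35.52 MiB

35.52 MiB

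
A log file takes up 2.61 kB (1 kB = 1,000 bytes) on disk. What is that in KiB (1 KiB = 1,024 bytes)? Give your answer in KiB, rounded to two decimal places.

2.55 KiB

2.61 kB = 2.61 × 10^3 bytes = 2,610 bytes
1 KiB = 2^10 bytes = 1,024 bytes
2,610 / 1,024 = 2.55 KiB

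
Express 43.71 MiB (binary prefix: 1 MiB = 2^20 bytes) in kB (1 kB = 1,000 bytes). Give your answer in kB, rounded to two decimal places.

45,833.26 kB

43.71 MiB × 1,048,576 bytes/MiB = 45,833,256.96 bytes
1 kB = 1,000 bytes
45,833,256.96 / 1,000 = 45,833.26 kB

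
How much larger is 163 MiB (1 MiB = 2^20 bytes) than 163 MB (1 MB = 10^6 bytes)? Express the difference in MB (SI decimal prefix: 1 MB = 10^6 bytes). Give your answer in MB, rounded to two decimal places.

7.92 MB

163 MiB = 163 × 1,048,576 = 170,917,888 bytes
163 MB = 163 × 1,000,000 = 163,000,000 bytes
difference = 7,917,888 bytes
7,917,888 / 1,000,000 = 7.92 MB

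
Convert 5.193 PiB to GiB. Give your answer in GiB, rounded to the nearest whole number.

5.193 PiB = 5.193 × 2^50 bytes = 5,846,798,216,233,746.432 bytes
1 GiB = 1,073,741,824 bytes
5,846,798,216,233,746.432 / 1,073,741,824 = 5,445,255 GiB

5,445,255 GiB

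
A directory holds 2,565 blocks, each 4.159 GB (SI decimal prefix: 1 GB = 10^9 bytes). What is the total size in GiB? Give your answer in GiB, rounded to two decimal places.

9,935.20 GiB

Total = 2,565 × 4.159 GB = 10667.835 GB
= 10667.835 × 1,000,000,000 bytes = 10,667,835,000,000 bytes
1 GiB = 1,073,741,824 bytes
10,667,835,000,000 / 1,073,741,824 = 9,935.20 GiB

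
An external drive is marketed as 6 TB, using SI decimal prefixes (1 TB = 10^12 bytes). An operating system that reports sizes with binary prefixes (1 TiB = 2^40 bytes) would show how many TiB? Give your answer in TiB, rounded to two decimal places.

6 TB = 6 × 10^12 bytes = 6,000,000,000,000 bytes
1 TiB = 1,099,511,627,776 bytes
6,000,000,000,000 / 1,099,511,627,776 = 5.46 TiB

5.46 TiB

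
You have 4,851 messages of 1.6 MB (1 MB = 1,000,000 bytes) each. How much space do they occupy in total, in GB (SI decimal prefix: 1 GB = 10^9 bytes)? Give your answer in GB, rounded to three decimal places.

7.762 GB

Total = 4,851 × 1.6 MB = 7761.6 MB
= 7761.6 × 1,000,000 bytes = 7,761,600,000 bytes
1 GB = 1,000,000,000 bytes
7,761,600,000 / 1,000,000,000 = 7.762 GB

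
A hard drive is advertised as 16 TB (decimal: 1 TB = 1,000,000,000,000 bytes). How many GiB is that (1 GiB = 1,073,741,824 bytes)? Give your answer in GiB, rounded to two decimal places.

16 TB = 16 × 10^12 bytes = 16,000,000,000,000 bytes
1 GiB = 1,073,741,824 bytes
16,000,000,000,000 / 1,073,741,824 = 14,901.16 GiB

14,901.16 GiB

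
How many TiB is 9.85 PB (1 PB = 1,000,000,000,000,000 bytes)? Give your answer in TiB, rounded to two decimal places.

9.85 PB = 9.85 × 10^15 bytes = 9,850,000,000,000,000 bytes
1 TiB = 1,099,511,627,776 bytes
9,850,000,000,000,000 / 1,099,511,627,776 = 8,958.52 TiB

8,958.52 TiB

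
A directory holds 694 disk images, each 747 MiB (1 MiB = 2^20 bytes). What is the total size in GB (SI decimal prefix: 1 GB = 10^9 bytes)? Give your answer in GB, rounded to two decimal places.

543.60 GB

Total = 694 × 747 MiB = 518,418 MiB
= 518,418 × 1,048,576 bytes = 543,600,672,768 bytes
1 GB = 1,000,000,000 bytes
543,600,672,768 / 1,000,000,000 = 543.60 GB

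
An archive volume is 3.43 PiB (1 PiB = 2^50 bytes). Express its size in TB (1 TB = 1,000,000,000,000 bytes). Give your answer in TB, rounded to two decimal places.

3.43 PiB = 3.43 × 2^50 bytes = 3,861,836,680,470,200.32 bytes
1 TB = 10^12 bytes = 1,000,000,000,000 bytes
3,861,836,680,470,200.32 / 1,000,000,000,000 = 3,861.84 TB

3,861.84 TB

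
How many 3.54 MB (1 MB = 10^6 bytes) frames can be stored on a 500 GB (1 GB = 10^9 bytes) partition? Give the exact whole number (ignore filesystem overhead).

141,242

Capacity: 500 GB = 500,000,000,000 bytes
Per item: 3.54 MB = 3,540,000 bytes
⌊500,000,000,000 / 3,540,000⌋ = 141,242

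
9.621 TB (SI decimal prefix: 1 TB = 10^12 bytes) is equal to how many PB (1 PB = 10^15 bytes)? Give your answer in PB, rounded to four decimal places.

0.0096 PB

9.621 TB = 9.621 × 10^12 bytes = 9,621,000,000,000 bytes
1 PB = 1,000,000,000,000,000 bytes
9,621,000,000,000 / 1,000,000,000,000,000 = 0.0096 PB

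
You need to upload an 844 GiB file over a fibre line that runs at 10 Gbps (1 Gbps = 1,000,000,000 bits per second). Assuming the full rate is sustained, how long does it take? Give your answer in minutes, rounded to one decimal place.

12.1 minutes

844 GiB = 906,238,099,456 bytes = 7,249,904,795,648 bits
10 Gbps = 10,000,000,000 bits/s
time = 7,249,904,795,648 / 10,000,000,000 = 724.99 s
724.99 s / 60 = 12.1 minutes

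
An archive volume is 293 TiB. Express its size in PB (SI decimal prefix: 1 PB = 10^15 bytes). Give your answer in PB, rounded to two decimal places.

293 TiB = 293 × 2^40 bytes = 322,156,906,938,368 bytes
1 PB = 1,000,000,000,000,000 bytes
322,156,906,938,368 / 1,000,000,000,000,000 = 0.32 PB

0.32 PB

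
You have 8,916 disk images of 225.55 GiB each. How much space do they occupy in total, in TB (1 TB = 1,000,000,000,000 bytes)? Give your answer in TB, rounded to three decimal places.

2,159.299 TB

Total = 8,916 × 225.55 GiB = 2011003.8 GiB
= 2011003.8 × 1,073,741,824 bytes = 2,159,298,888,282,931.2 bytes
1 TB = 1,000,000,000,000 bytes
2,159,298,888,282,931.2 / 1,000,000,000,000 = 2,159.299 TB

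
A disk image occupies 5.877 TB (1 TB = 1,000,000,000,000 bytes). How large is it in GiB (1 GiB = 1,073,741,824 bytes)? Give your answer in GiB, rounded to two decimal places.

5,473.38 GiB

5.877 TB = 5.877 × 10^12 bytes = 5,877,000,000,000 bytes
1 GiB = 1,073,741,824 bytes
5,877,000,000,000 / 1,073,741,824 = 5,473.38 GiB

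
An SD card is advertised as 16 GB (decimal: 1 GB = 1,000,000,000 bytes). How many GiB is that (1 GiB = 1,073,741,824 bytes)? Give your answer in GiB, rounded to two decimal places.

16 GB = 16 × 10^9 bytes = 16,000,000,000 bytes
1 GiB = 2^30 bytes = 1,073,741,824 bytes
16,000,000,000 / 1,073,741,824 = 14.90 GiB

14.90 GiB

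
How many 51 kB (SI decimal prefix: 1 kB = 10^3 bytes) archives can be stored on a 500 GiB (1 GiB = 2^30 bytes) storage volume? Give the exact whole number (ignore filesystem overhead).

10,526,880

Capacity: 500 GiB = 536,870,912,000 bytes
Per item: 51 kB = 51,000 bytes
⌊536,870,912,000 / 51,000⌋ = 10,526,880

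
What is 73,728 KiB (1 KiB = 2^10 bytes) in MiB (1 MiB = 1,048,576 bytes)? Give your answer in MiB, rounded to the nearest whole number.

72 MiB

73,728 KiB × 1,024 bytes/KiB = 75,497,472 bytes
1 MiB = 1,048,576 bytes
75,497,472 / 1,048,576 = 72 MiB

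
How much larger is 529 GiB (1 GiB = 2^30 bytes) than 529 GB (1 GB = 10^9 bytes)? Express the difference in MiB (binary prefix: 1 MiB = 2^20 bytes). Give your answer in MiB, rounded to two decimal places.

37,202.29 MiB

529 GiB = 529 × 1,073,741,824 = 568,009,424,896 bytes
529 GB = 529 × 1,000,000,000 = 529,000,000,000 bytes
difference = 39,009,424,896 bytes
39,009,424,896 / 1,048,576 = 37,202.29 MiB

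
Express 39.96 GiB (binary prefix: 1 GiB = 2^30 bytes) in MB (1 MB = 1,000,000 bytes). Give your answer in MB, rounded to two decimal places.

39.96 GiB × 1,073,741,824 bytes/GiB = 42,906,723,287.04 bytes
1 MB = 10^6 bytes = 1,000,000 bytes
42,906,723,287.04 / 1,000,000 = 42,906.72 MB

42,906.72 MB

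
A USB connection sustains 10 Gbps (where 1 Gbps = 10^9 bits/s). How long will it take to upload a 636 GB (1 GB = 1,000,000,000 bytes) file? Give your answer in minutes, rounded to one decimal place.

8.5 minutes

636 GB = 636,000,000,000 bytes = 5,088,000,000,000 bits
10 Gbps = 10,000,000,000 bits/s
time = 5,088,000,000,000 / 10,000,000,000 = 508.80 s
508.80 s / 60 = 8.5 minutes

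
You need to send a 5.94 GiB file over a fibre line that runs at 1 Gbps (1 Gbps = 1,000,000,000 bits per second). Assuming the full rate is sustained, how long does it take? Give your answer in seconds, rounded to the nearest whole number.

5.94 GiB = 6,378,026,434.56 bytes = 51,024,211,476.48 bits
1 Gbps = 1,000,000,000 bits/s
time = 51,024,211,476.48 / 1,000,000,000 = 51 s

51 seconds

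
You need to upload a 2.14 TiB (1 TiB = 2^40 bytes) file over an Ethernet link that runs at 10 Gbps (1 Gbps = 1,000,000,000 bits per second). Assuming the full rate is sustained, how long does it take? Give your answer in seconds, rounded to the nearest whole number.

2.14 TiB = 2,352,954,883,440.64 bytes = 18,823,639,067,525.12 bits
10 Gbps = 10,000,000,000 bits/s
time = 18,823,639,067,525.12 / 10,000,000,000 = 1,882 s

1,882 seconds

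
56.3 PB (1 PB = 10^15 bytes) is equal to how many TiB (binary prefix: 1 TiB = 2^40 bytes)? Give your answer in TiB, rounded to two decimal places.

51,204.55 TiB

56.3 PB × 1,000,000,000,000,000 bytes/PB = 56,300,000,000,000,000 bytes
1 TiB = 1,099,511,627,776 bytes
56,300,000,000,000,000 / 1,099,511,627,776 = 51,204.55 TiB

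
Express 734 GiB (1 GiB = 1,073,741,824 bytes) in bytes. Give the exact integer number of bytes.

788,126,498,816 bytes

734 × 1,073,741,824 = 788,126,498,816 bytes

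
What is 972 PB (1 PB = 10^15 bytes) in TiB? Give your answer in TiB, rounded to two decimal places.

884,028.85 TiB

972 PB × 1,000,000,000,000,000 bytes/PB = 972,000,000,000,000,000 bytes
1 TiB = 2^40 bytes = 1,099,511,627,776 bytes
972,000,000,000,000,000 / 1,099,511,627,776 = 884,028.85 TiB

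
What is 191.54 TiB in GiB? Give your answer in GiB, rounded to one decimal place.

191.54 TiB = 191.54 × 2^40 bytes = 210,600,457,184,215.04 bytes
1 GiB = 1,073,741,824 bytes
210,600,457,184,215.04 / 1,073,741,824 = 196,137.0 GiB

196,137.0 GiB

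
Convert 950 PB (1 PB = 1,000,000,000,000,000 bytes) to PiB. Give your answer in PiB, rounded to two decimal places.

843.77 PiB

950 PB × 1,000,000,000,000,000 bytes/PB = 950,000,000,000,000,000 bytes
1 PiB = 2^50 bytes = 1,125,899,906,842,624 bytes
950,000,000,000,000,000 / 1,125,899,906,842,624 = 843.77 PiB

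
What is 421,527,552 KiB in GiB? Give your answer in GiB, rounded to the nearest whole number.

421,527,552 KiB = 421,527,552 × 2^10 bytes = 431,644,213,248 bytes
1 GiB = 2^30 bytes = 1,073,741,824 bytes
431,644,213,248 / 1,073,741,824 = 402 GiB

402 GiB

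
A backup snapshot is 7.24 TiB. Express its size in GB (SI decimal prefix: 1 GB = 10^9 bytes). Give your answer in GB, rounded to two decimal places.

7,960.46 GB

7.24 TiB × 1,099,511,627,776 bytes/TiB = 7,960,464,185,098.24 bytes
1 GB = 1,000,000,000 bytes
7,960,464,185,098.24 / 1,000,000,000 = 7,960.46 GB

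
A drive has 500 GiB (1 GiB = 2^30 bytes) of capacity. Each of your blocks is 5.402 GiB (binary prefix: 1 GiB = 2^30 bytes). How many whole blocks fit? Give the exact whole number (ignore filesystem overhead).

Capacity: 500 GiB = 536,870,912,000 bytes
Per item: 5.402 GiB = 5,800,353,333.248 bytes
⌊536,870,912,000 / 5,800,353,333.248⌋ = 92

92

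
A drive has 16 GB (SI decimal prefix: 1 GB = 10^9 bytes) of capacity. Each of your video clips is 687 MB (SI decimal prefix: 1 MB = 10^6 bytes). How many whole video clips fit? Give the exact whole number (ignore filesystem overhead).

Capacity: 16 GB = 16,000,000,000 bytes
Per item: 687 MB = 687,000,000 bytes
⌊16,000,000,000 / 687,000,000⌋ = 23

23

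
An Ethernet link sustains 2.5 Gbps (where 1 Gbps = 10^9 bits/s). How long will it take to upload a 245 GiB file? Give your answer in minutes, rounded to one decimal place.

245 GiB = 263,066,746,880 bytes = 2,104,533,975,040 bits
2.5 Gbps = 2,500,000,000 bits/s
time = 2,104,533,975,040 / 2,500,000,000 = 841.81 s
841.81 s / 60 = 14.0 minutes

14.0 minutes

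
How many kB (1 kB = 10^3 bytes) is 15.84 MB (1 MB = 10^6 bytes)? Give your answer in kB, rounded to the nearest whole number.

15,840 kB

15.84 MB × 1,000,000 bytes/MB = 15,840,000 bytes
1 kB = 10^3 bytes = 1,000 bytes
15,840,000 / 1,000 = 15,840 kB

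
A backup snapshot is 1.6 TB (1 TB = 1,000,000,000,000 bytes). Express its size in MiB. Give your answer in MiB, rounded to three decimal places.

1,525,878.906 MiB

1.6 TB × 1,000,000,000,000 bytes/TB = 1,600,000,000,000 bytes
1 MiB = 2^20 bytes = 1,048,576 bytes
1,600,000,000,000 / 1,048,576 = 1,525,878.906 MiB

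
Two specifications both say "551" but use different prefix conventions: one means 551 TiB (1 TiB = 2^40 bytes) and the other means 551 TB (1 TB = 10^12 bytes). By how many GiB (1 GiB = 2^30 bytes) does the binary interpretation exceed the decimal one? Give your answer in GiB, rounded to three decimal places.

551 TiB = 551 × 1,099,511,627,776 = 605,830,906,904,576 bytes
551 TB = 551 × 1,000,000,000,000 = 551,000,000,000,000 bytes
difference = 54,830,906,904,576 bytes
54,830,906,904,576 / 1,073,741,824 = 51,065.261 GiB

51,065.261 GiB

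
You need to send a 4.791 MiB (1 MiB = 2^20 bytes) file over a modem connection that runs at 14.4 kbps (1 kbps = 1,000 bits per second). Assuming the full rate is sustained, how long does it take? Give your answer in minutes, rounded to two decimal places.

46.52 minutes

4.791 MiB = 5,023,727.616 bytes = 40,189,820.928 bits
14.4 kbps = 14,400 bits/s
time = 40,189,820.928 / 14,400 = 2,790.960 s
2,790.960 s / 60 = 46.52 minutes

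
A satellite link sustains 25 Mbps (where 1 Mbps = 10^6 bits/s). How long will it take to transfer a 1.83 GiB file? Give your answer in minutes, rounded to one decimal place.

1.83 GiB = 1,964,947,537.92 bytes = 15,719,580,303.36 bits
25 Mbps = 25,000,000 bits/s
time = 15,719,580,303.36 / 25,000,000 = 628.78 s
628.78 s / 60 = 10.5 minutes

10.5 minutes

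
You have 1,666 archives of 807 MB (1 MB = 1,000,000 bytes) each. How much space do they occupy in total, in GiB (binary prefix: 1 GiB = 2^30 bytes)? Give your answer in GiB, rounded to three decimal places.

Total = 1,666 × 807 MB = 1,344,462 MB
= 1,344,462 × 1,000,000 bytes = 1,344,462,000,000 bytes
1 GiB = 1,073,741,824 bytes
1,344,462,000,000 / 1,073,741,824 = 1,252.128 GiB

1,252.128 GiB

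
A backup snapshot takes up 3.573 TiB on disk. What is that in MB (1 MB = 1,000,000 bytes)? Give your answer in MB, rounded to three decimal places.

3.573 TiB = 3.573 × 2^40 bytes = 3,928,555,046,043.648 bytes
1 MB = 10^6 bytes = 1,000,000 bytes
3,928,555,046,043.648 / 1,000,000 = 3,928,555.046 MB

3,928,555.046 MB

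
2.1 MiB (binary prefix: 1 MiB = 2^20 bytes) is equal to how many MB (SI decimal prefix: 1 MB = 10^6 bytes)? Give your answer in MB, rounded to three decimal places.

2.202 MB

2.1 MiB = 2.1 × 2^20 bytes = 2,202,009.6 bytes
1 MB = 10^6 bytes = 1,000,000 bytes
2,202,009.6 / 1,000,000 = 2.202 MB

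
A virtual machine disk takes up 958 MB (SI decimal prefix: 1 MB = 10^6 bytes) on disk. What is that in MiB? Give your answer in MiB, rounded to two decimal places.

958 MB = 958 × 10^6 bytes = 958,000,000 bytes
1 MiB = 2^20 bytes = 1,048,576 bytes
958,000,000 / 1,048,576 = 913.62 MiB

913.62 MiB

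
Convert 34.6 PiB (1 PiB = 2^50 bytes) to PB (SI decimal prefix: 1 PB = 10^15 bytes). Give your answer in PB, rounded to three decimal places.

38.956 PB

34.6 PiB = 34.6 × 2^50 bytes = 38,956,136,776,754,790.4 bytes
1 PB = 10^15 bytes = 1,000,000,000,000,000 bytes
38,956,136,776,754,790.4 / 1,000,000,000,000,000 = 38.956 PB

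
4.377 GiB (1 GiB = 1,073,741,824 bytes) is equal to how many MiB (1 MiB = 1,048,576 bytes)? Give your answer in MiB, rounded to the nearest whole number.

4,482 MiB

4.377 GiB = 4.377 × 2^30 bytes = 4,699,767,963.648 bytes
1 MiB = 2^20 bytes = 1,048,576 bytes
4,699,767,963.648 / 1,048,576 = 4,482 MiB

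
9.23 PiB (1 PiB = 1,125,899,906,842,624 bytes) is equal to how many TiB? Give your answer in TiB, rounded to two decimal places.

9.23 PiB = 9.23 × 2^50 bytes = 10,392,056,140,157,419.52 bytes
1 TiB = 1,099,511,627,776 bytes
10,392,056,140,157,419.52 / 1,099,511,627,776 = 9,451.52 TiB

9,451.52 TiB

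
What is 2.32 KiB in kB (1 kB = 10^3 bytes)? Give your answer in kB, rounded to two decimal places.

2.32 KiB × 1,024 bytes/KiB = 2,375.68 bytes
1 kB = 1,000 bytes
2,375.68 / 1,000 = 2.38 kB

2.38 kB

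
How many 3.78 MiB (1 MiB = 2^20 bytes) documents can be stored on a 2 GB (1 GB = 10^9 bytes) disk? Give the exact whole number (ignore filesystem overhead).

504

Capacity: 2 GB = 2,000,000,000 bytes
Per item: 3.78 MiB = 3,963,617.28 bytes
⌊2,000,000,000 / 3,963,617.28⌋ = 504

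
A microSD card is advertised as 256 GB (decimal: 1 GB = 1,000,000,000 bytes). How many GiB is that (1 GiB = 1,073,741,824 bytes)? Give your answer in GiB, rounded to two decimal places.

256 GB = 256 × 10^9 bytes = 256,000,000,000 bytes
1 GiB = 2^30 bytes = 1,073,741,824 bytes
256,000,000,000 / 1,073,741,824 = 238.42 GiB

238.42 GiB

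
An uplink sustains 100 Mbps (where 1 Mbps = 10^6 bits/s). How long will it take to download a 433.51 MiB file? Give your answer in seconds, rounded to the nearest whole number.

433.51 MiB = 454,568,181.76 bytes = 3,636,545,454.08 bits
100 Mbps = 100,000,000 bits/s
time = 3,636,545,454.08 / 100,000,000 = 36 s

36 seconds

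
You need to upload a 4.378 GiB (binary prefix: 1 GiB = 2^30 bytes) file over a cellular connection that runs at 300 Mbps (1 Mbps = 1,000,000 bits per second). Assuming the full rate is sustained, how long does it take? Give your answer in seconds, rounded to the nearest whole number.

4.378 GiB = 4,700,841,705.472 bytes = 37,606,733,643.776 bits
300 Mbps = 300,000,000 bits/s
time = 37,606,733,643.776 / 300,000,000 = 125 s

125 seconds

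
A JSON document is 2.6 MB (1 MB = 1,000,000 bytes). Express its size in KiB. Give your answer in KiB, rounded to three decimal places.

2,539.063 KiB

2.6 MB × 1,000,000 bytes/MB = 2,600,000 bytes
1 KiB = 2^10 bytes = 1,024 bytes
2,600,000 / 1,024 = 2,539.063 KiB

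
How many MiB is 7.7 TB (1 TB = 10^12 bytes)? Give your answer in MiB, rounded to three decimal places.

7,343,292.236 MiB

7.7 TB = 7.7 × 10^12 bytes = 7,700,000,000,000 bytes
1 MiB = 2^20 bytes = 1,048,576 bytes
7,700,000,000,000 / 1,048,576 = 7,343,292.236 MiB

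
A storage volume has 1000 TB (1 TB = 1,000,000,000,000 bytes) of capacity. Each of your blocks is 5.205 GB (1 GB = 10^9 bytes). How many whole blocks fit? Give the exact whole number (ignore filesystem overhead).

192,122

Capacity: 1000 TB = 1,000,000,000,000,000 bytes
Per item: 5.205 GB = 5,205,000,000 bytes
⌊1,000,000,000,000,000 / 5,205,000,000⌋ = 192,122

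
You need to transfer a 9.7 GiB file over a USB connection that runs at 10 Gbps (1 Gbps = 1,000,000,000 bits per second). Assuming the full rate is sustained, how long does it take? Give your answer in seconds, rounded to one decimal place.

9.7 GiB = 10,415,295,692.8 bytes = 83,322,365,542.4 bits
10 Gbps = 10,000,000,000 bits/s
time = 83,322,365,542.4 / 10,000,000,000 = 8.3 s

8.3 seconds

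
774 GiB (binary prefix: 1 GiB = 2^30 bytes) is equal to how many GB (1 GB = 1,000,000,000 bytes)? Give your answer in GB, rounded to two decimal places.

831.08 GB

774 GiB = 774 × 2^30 bytes = 831,076,171,776 bytes
1 GB = 10^9 bytes = 1,000,000,000 bytes
831,076,171,776 / 1,000,000,000 = 831.08 GB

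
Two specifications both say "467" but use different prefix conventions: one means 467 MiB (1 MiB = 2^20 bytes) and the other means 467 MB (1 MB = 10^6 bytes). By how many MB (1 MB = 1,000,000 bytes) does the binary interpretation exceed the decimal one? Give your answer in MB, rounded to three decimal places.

22.685 MB

467 MiB = 467 × 1,048,576 = 489,684,992 bytes
467 MB = 467 × 1,000,000 = 467,000,000 bytes
difference = 22,684,992 bytes
22,684,992 / 1,000,000 = 22.685 MB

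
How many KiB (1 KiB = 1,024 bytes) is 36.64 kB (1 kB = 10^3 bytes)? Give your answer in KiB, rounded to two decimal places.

35.78 KiB

36.64 kB = 36.64 × 10^3 bytes = 36,640 bytes
1 KiB = 1,024 bytes
36,640 / 1,024 = 35.78 KiB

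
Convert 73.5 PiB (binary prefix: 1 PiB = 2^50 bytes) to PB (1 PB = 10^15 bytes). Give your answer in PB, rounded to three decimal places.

73.5 PiB = 73.5 × 2^50 bytes = 82,753,643,152,932,864 bytes
1 PB = 1,000,000,000,000,000 bytes
82,753,643,152,932,864 / 1,000,000,000,000,000 = 82.754 PB

82.754 PB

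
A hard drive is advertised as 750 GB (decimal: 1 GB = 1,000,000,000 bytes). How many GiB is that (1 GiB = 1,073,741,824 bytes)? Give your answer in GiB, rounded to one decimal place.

750 GB × 1,000,000,000 bytes/GB = 750,000,000,000 bytes
1 GiB = 2^30 bytes = 1,073,741,824 bytes
750,000,000,000 / 1,073,741,824 = 698.5 GiB

698.5 GiB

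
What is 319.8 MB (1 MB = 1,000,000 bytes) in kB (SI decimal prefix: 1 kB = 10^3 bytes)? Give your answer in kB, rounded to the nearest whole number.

319.8 MB = 319.8 × 10^6 bytes = 319,800,000 bytes
1 kB = 10^3 bytes = 1,000 bytes
319,800,000 / 1,000 = 319,800 kB

319,800 kB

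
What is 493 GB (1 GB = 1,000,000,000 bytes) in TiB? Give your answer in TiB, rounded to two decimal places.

493 GB = 493 × 10^9 bytes = 493,000,000,000 bytes
1 TiB = 1,099,511,627,776 bytes
493,000,000,000 / 1,099,511,627,776 = 0.45 TiB

0.45 TiB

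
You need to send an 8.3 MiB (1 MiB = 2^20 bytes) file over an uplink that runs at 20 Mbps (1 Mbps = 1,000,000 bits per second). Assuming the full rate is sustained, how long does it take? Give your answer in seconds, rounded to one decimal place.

3.5 seconds

8.3 MiB = 8,703,180.8 bytes = 69,625,446.4 bits
20 Mbps = 20,000,000 bits/s
time = 69,625,446.4 / 20,000,000 = 3.5 s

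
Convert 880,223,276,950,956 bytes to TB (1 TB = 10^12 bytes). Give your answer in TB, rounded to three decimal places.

880.223 TB

880,223,276,950,956 bytes given.
1 TB = 10^12 bytes = 1,000,000,000,000 bytes
880,223,276,950,956 / 1,000,000,000,000 = 880.223 TB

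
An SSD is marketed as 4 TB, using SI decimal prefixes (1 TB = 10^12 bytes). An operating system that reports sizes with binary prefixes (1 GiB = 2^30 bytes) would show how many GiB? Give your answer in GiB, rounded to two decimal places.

4 TB × 1,000,000,000,000 bytes/TB = 4,000,000,000,000 bytes
1 GiB = 2^30 bytes = 1,073,741,824 bytes
4,000,000,000,000 / 1,073,741,824 = 3,725.29 GiB

3,725.29 GiB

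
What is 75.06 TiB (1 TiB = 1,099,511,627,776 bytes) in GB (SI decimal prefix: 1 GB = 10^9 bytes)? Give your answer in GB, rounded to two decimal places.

75.06 TiB = 75.06 × 2^40 bytes = 82,529,342,780,866.56 bytes
1 GB = 10^9 bytes = 1,000,000,000 bytes
82,529,342,780,866.56 / 1,000,000,000 = 82,529.34 GB

82,529.34 GB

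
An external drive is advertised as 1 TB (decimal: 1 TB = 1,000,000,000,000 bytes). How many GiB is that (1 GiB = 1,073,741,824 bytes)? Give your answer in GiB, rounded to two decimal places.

1 TB = 1 × 10^12 bytes = 1,000,000,000,000 bytes
1 GiB = 1,073,741,824 bytes
1,000,000,000,000 / 1,073,741,824 = 931.32 GiB

931.32 GiB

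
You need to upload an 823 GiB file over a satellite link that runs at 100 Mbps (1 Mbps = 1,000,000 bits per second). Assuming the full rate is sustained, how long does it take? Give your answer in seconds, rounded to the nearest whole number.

70,695 seconds

823 GiB = 883,689,521,152 bytes = 7,069,516,169,216 bits
100 Mbps = 100,000,000 bits/s
time = 7,069,516,169,216 / 100,000,000 = 70,695 s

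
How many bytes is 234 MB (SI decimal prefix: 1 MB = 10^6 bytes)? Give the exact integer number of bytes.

234 × 1,000,000 = 234,000,000 bytes  (1 MB = 10^6 bytes)

234,000,000 bytes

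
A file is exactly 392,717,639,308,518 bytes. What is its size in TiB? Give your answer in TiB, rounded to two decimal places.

392,717,639,308,518 bytes given.
1 TiB = 1,099,511,627,776 bytes
392,717,639,308,518 / 1,099,511,627,776 = 357.17 TiB

357.17 TiB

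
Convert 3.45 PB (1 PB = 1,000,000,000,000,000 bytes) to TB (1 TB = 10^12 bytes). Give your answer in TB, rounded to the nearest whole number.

3.45 PB = 3.45 × 10^15 bytes = 3,450,000,000,000,000 bytes
1 TB = 1,000,000,000,000 bytes
3,450,000,000,000,000 / 1,000,000,000,000 = 3,450 TB

3,450 TB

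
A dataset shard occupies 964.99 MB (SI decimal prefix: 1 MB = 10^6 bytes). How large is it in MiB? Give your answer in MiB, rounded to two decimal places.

964.99 MB = 964.99 × 10^6 bytes = 964,990,000 bytes
1 MiB = 2^20 bytes = 1,048,576 bytes
964,990,000 / 1,048,576 = 920.29 MiB

920.29 MiB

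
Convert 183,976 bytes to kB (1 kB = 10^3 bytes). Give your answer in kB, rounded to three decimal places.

183,976 bytes given.
1 kB = 10^3 bytes = 1,000 bytes
183,976 / 1,000 = 183.976 kB

183.976 kB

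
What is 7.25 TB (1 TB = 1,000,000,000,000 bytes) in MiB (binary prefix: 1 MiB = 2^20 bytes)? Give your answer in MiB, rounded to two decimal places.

6,914,138.79 MiB

7.25 TB = 7.25 × 10^12 bytes = 7,250,000,000,000 bytes
1 MiB = 1,048,576 bytes
7,250,000,000,000 / 1,048,576 = 6,914,138.79 MiB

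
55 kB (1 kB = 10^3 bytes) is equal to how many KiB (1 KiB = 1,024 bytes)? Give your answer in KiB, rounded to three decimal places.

55 kB = 55 × 10^3 bytes = 55,000 bytes
1 KiB = 2^10 bytes = 1,024 bytes
55,000 / 1,024 = 53.711 KiB

53.711 KiB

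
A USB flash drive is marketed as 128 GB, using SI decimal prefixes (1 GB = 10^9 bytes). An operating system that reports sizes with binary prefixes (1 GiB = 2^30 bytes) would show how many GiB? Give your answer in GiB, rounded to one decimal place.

128 GB = 128 × 10^9 bytes = 128,000,000,000 bytes
1 GiB = 2^30 bytes = 1,073,741,824 bytes
128,000,000,000 / 1,073,741,824 = 119.2 GiB

119.2 GiB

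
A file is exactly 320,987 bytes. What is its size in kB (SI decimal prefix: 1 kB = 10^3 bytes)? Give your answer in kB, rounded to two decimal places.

320.99 kB

320,987 bytes given.
1 kB = 10^3 bytes = 1,000 bytes
320,987 / 1,000 = 320.99 kB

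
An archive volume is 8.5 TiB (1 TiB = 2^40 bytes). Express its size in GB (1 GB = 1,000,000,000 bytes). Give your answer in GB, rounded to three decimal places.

8.5 TiB × 1,099,511,627,776 bytes/TiB = 9,345,848,836,096 bytes
1 GB = 10^9 bytes = 1,000,000,000 bytes
9,345,848,836,096 / 1,000,000,000 = 9,345.849 GB

9,345.849 GB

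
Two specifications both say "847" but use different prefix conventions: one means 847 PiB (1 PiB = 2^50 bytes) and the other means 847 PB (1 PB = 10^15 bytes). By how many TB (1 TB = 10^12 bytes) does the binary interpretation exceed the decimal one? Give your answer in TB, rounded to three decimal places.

847 PiB = 847 × 1,125,899,906,842,624 = 953,637,221,095,702,528 bytes
847 PB = 847 × 1,000,000,000,000,000 = 847,000,000,000,000,000 bytes
difference = 106,637,221,095,702,528 bytes
106,637,221,095,702,528 / 1,000,000,000,000 = 106,637.221 TB

106,637.221 TB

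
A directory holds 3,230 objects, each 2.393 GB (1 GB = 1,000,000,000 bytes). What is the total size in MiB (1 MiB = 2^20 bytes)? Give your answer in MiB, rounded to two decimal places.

Total = 3,230 × 2.393 GB = 7729.39 GB
= 7729.39 × 1,000,000,000 bytes = 7,729,390,000,000 bytes
1 MiB = 1,048,576 bytes
7,729,390,000,000 / 1,048,576 = 7,371,320.72 MiB

7,371,320.72 MiB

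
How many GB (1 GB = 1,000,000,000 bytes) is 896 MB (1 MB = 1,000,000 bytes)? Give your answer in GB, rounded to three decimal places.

0.896 GB

896 MB × 1,000,000 bytes/MB = 896,000,000 bytes
1 GB = 10^9 bytes = 1,000,000,000 bytes
896,000,000 / 1,000,000,000 = 0.896 GB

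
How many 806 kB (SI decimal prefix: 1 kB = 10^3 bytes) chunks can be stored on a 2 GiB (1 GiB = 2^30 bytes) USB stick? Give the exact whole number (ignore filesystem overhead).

Capacity: 2 GiB = 2,147,483,648 bytes
Per item: 806 kB = 806,000 bytes
⌊2,147,483,648 / 806,000⌋ = 2,664

2,664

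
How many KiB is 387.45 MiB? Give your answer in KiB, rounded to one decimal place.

387.45 MiB = 387.45 × 2^20 bytes = 406,270,771.2 bytes
1 KiB = 2^10 bytes = 1,024 bytes
406,270,771.2 / 1,024 = 396,748.8 KiB

396,748.8 KiB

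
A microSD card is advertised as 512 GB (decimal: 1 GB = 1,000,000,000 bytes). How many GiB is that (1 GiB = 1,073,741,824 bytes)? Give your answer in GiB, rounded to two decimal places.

476.84 GiB

512 GB = 512 × 10^9 bytes = 512,000,000,000 bytes
1 GiB = 1,073,741,824 bytes
512,000,000,000 / 1,073,741,824 = 476.84 GiB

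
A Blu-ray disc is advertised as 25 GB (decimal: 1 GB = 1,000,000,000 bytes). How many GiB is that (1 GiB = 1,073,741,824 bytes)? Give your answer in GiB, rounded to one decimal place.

23.3 GiB

25 GB × 1,000,000,000 bytes/GB = 25,000,000,000 bytes
1 GiB = 2^30 bytes = 1,073,741,824 bytes
25,000,000,000 / 1,073,741,824 = 23.3 GiB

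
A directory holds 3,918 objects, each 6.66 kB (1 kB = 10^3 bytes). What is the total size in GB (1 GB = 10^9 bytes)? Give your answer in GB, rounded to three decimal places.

Total = 3,918 × 6.66 kB = 26093.88 kB
= 26093.88 × 1,000 bytes = 26,093,880 bytes
1 GB = 1,000,000,000 bytes
26,093,880 / 1,000,000,000 = 0.026 GB

0.026 GB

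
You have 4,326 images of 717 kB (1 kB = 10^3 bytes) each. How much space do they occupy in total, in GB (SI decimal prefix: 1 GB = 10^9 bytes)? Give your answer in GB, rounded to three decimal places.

3.102 GB

Total = 4,326 × 717 kB = 3,101,742 kB
= 3,101,742 × 1,000 bytes = 3,101,742,000 bytes
1 GB = 1,000,000,000 bytes
3,101,742,000 / 1,000,000,000 = 3.102 GB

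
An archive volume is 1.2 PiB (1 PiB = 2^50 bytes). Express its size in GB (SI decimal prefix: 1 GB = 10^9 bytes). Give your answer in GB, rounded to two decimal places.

1.2 PiB × 1,125,899,906,842,624 bytes/PiB = 1,351,079,888,211,148.8 bytes
1 GB = 10^9 bytes = 1,000,000,000 bytes
1,351,079,888,211,148.8 / 1,000,000,000 = 1,351,079.89 GB

1,351,079.89 GB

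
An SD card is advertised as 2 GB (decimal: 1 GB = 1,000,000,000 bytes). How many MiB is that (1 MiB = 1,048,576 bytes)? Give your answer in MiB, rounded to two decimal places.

2 GB = 2 × 10^9 bytes = 2,000,000,000 bytes
1 MiB = 1,048,576 bytes
2,000,000,000 / 1,048,576 = 1,907.35 MiB

1,907.35 MiB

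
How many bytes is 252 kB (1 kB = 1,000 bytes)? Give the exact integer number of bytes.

252,000 bytes

252 × 1,000 = 252,000 bytes  (1 kB = 10^3 bytes)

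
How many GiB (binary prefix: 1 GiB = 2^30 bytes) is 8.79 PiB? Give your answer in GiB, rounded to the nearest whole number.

8.79 PiB = 8.79 × 2^50 bytes = 9,896,660,181,146,664.96 bytes
1 GiB = 1,073,741,824 bytes
9,896,660,181,146,664.96 / 1,073,741,824 = 9,216,983 GiB

9,216,983 GiB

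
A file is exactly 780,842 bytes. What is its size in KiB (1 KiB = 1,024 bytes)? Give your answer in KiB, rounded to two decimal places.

762.54 KiB

780,842 bytes given.
1 KiB = 1,024 bytes
780,842 / 1,024 = 762.54 KiB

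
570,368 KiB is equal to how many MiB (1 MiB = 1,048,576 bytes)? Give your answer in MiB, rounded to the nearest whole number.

570,368 KiB = 570,368 × 2^10 bytes = 584,056,832 bytes
1 MiB = 1,048,576 bytes
584,056,832 / 1,048,576 = 557 MiB

557 MiB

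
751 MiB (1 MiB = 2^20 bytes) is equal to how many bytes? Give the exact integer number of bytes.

751 × 1,048,576 = 787,480,576 bytes

787,480,576 bytes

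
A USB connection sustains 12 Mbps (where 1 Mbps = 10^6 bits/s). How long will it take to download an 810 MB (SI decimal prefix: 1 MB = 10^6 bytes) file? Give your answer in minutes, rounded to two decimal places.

9.00 minutes

810 MB = 810,000,000 bytes = 6,480,000,000 bits
12 Mbps = 12,000,000 bits/s
time = 6,480,000,000 / 12,000,000 = 540.000 s
540.000 s / 60 = 9.00 minutes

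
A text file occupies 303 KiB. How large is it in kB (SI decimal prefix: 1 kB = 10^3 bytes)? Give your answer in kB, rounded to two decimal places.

310.27 kB

303 KiB = 303 × 2^10 bytes = 310,272 bytes
1 kB = 10^3 bytes = 1,000 bytes
310,272 / 1,000 = 310.27 kB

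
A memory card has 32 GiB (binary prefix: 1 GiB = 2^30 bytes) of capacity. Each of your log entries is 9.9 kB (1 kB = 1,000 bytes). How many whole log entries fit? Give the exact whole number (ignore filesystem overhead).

3,470,680

Capacity: 32 GiB = 34,359,738,368 bytes
Per item: 9.9 kB = 9,900 bytes
⌊34,359,738,368 / 9,900⌋ = 3,470,680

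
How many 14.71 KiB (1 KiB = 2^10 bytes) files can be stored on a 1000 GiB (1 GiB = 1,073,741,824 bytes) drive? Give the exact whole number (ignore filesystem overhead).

71,283,208

Capacity: 1000 GiB = 1,073,741,824,000 bytes
Per item: 14.71 KiB = 15,063.04 bytes
⌊1,073,741,824,000 / 15,063.04⌋ = 71,283,208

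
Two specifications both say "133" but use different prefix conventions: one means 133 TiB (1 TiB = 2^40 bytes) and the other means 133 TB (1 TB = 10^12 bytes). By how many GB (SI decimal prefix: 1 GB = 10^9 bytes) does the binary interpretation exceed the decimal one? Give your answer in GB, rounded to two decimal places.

13,235.05 GB

133 TiB = 133 × 1,099,511,627,776 = 146,235,046,494,208 bytes
133 TB = 133 × 1,000,000,000,000 = 133,000,000,000,000 bytes
difference = 13,235,046,494,208 bytes
13,235,046,494,208 / 1,000,000,000 = 13,235.05 GB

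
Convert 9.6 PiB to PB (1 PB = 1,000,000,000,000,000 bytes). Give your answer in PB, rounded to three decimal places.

10.809 PB

9.6 PiB = 9.6 × 2^50 bytes = 10,808,639,105,689,190.4 bytes
1 PB = 10^15 bytes = 1,000,000,000,000,000 bytes
10,808,639,105,689,190.4 / 1,000,000,000,000,000 = 10.809 PB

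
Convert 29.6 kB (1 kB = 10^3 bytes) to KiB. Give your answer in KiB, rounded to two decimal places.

29.6 kB = 29.6 × 10^3 bytes = 29,600 bytes
1 KiB = 2^10 bytes = 1,024 bytes
29,600 / 1,024 = 28.91 KiB

28.91 KiB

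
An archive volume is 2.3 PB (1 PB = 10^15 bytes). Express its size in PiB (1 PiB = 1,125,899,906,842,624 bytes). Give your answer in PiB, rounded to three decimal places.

2.3 PB × 1,000,000,000,000,000 bytes/PB = 2,300,000,000,000,000 bytes
1 PiB = 2^50 bytes = 1,125,899,906,842,624 bytes
2,300,000,000,000,000 / 1,125,899,906,842,624 = 2.043 PiB

2.043 PiB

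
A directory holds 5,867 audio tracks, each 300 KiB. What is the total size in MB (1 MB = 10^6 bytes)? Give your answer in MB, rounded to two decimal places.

1,802.34 MB

Total = 5,867 × 300 KiB = 1,760,100 KiB
= 1,760,100 × 1,024 bytes = 1,802,342,400 bytes
1 MB = 1,000,000 bytes
1,802,342,400 / 1,000,000 = 1,802.34 MB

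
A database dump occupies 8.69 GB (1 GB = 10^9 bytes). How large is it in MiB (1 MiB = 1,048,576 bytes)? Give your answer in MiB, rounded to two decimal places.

8.69 GB = 8.69 × 10^9 bytes = 8,690,000,000 bytes
1 MiB = 2^20 bytes = 1,048,576 bytes
8,690,000,000 / 1,048,576 = 8,287.43 MiB

8,287.43 MiB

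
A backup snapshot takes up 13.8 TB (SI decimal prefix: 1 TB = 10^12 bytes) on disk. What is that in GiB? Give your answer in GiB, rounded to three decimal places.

12,852.252 GiB

13.8 TB = 13.8 × 10^12 bytes = 13,800,000,000,000 bytes
1 GiB = 2^30 bytes = 1,073,741,824 bytes
13,800,000,000,000 / 1,073,741,824 = 12,852.252 GiB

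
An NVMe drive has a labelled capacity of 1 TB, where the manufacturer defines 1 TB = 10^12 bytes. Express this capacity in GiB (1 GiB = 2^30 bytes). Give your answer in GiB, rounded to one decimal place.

931.3 GiB

1 TB × 1,000,000,000,000 bytes/TB = 1,000,000,000,000 bytes
1 GiB = 1,073,741,824 bytes
1,000,000,000,000 / 1,073,741,824 = 931.3 GiB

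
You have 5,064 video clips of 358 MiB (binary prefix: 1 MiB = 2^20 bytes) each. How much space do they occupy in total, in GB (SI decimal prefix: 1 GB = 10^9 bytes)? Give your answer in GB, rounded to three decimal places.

Total = 5,064 × 358 MiB = 1,812,912 MiB
= 1,812,912 × 1,048,576 bytes = 1,900,976,013,312 bytes
1 GB = 1,000,000,000 bytes
1,900,976,013,312 / 1,000,000,000 = 1,900.976 GB

1,900.976 GB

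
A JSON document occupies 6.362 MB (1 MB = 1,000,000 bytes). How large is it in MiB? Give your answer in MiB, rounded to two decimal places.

6.362 MB = 6.362 × 10^6 bytes = 6,362,000 bytes
1 MiB = 2^20 bytes = 1,048,576 bytes
6,362,000 / 1,048,576 = 6.07 MiB

6.07 MiB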